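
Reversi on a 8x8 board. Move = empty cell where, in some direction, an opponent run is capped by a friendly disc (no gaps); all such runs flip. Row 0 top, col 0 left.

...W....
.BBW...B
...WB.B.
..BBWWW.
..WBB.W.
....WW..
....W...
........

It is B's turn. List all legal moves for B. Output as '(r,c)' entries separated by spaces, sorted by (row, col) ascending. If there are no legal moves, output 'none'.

Answer: (0,2) (1,4) (2,2) (2,5) (3,7) (4,1) (4,5) (5,1) (5,2) (5,6) (5,7) (6,5) (6,6) (7,4)

Derivation:
(0,2): flips 1 -> legal
(0,4): no bracket -> illegal
(1,4): flips 2 -> legal
(2,2): flips 1 -> legal
(2,5): flips 1 -> legal
(2,7): no bracket -> illegal
(3,1): no bracket -> illegal
(3,7): flips 3 -> legal
(4,1): flips 1 -> legal
(4,5): flips 2 -> legal
(4,7): no bracket -> illegal
(5,1): flips 1 -> legal
(5,2): flips 1 -> legal
(5,3): no bracket -> illegal
(5,6): flips 2 -> legal
(5,7): flips 2 -> legal
(6,3): no bracket -> illegal
(6,5): flips 1 -> legal
(6,6): flips 1 -> legal
(7,3): no bracket -> illegal
(7,4): flips 2 -> legal
(7,5): no bracket -> illegal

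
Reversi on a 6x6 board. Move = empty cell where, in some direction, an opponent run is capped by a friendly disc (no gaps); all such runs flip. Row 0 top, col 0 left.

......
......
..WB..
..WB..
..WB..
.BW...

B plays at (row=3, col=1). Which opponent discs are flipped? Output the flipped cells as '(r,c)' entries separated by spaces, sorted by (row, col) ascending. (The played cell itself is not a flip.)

Dir NW: first cell '.' (not opp) -> no flip
Dir N: first cell '.' (not opp) -> no flip
Dir NE: opp run (2,2), next='.' -> no flip
Dir W: first cell '.' (not opp) -> no flip
Dir E: opp run (3,2) capped by B -> flip
Dir SW: first cell '.' (not opp) -> no flip
Dir S: first cell '.' (not opp) -> no flip
Dir SE: opp run (4,2), next='.' -> no flip

Answer: (3,2)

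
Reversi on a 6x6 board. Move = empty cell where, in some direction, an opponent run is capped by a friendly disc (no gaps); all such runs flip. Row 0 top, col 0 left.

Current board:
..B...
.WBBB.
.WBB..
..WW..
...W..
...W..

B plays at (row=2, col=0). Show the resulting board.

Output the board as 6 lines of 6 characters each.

Answer: ..B...
.BBBB.
BBBB..
..WW..
...W..
...W..

Derivation:
Place B at (2,0); scan 8 dirs for brackets.
Dir NW: edge -> no flip
Dir N: first cell '.' (not opp) -> no flip
Dir NE: opp run (1,1) capped by B -> flip
Dir W: edge -> no flip
Dir E: opp run (2,1) capped by B -> flip
Dir SW: edge -> no flip
Dir S: first cell '.' (not opp) -> no flip
Dir SE: first cell '.' (not opp) -> no flip
All flips: (1,1) (2,1)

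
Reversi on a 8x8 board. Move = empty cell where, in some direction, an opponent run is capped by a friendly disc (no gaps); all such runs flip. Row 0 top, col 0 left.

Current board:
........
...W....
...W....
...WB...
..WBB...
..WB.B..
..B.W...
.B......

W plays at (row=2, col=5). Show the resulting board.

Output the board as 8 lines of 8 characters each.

Place W at (2,5); scan 8 dirs for brackets.
Dir NW: first cell '.' (not opp) -> no flip
Dir N: first cell '.' (not opp) -> no flip
Dir NE: first cell '.' (not opp) -> no flip
Dir W: first cell '.' (not opp) -> no flip
Dir E: first cell '.' (not opp) -> no flip
Dir SW: opp run (3,4) (4,3) capped by W -> flip
Dir S: first cell '.' (not opp) -> no flip
Dir SE: first cell '.' (not opp) -> no flip
All flips: (3,4) (4,3)

Answer: ........
...W....
...W.W..
...WW...
..WWB...
..WB.B..
..B.W...
.B......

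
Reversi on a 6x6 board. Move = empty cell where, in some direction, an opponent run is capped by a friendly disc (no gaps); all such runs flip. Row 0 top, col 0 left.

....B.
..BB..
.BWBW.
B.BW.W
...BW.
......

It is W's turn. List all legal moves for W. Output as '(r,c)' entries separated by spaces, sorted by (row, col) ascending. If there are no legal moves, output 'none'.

Answer: (0,2) (0,3) (2,0) (3,1) (4,2) (5,3)

Derivation:
(0,1): no bracket -> illegal
(0,2): flips 2 -> legal
(0,3): flips 2 -> legal
(0,5): no bracket -> illegal
(1,0): no bracket -> illegal
(1,1): no bracket -> illegal
(1,4): no bracket -> illegal
(1,5): no bracket -> illegal
(2,0): flips 1 -> legal
(3,1): flips 1 -> legal
(3,4): no bracket -> illegal
(4,0): no bracket -> illegal
(4,1): no bracket -> illegal
(4,2): flips 2 -> legal
(5,2): no bracket -> illegal
(5,3): flips 1 -> legal
(5,4): no bracket -> illegal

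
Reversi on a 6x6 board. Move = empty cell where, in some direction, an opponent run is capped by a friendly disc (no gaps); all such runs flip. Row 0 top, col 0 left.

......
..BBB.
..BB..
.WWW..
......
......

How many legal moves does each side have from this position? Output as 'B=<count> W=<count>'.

-- B to move --
(2,0): no bracket -> illegal
(2,1): no bracket -> illegal
(2,4): no bracket -> illegal
(3,0): no bracket -> illegal
(3,4): no bracket -> illegal
(4,0): flips 1 -> legal
(4,1): flips 1 -> legal
(4,2): flips 1 -> legal
(4,3): flips 1 -> legal
(4,4): flips 1 -> legal
B mobility = 5
-- W to move --
(0,1): no bracket -> illegal
(0,2): flips 2 -> legal
(0,3): flips 2 -> legal
(0,4): flips 2 -> legal
(0,5): flips 2 -> legal
(1,1): flips 1 -> legal
(1,5): no bracket -> illegal
(2,1): no bracket -> illegal
(2,4): no bracket -> illegal
(2,5): no bracket -> illegal
(3,4): no bracket -> illegal
W mobility = 5

Answer: B=5 W=5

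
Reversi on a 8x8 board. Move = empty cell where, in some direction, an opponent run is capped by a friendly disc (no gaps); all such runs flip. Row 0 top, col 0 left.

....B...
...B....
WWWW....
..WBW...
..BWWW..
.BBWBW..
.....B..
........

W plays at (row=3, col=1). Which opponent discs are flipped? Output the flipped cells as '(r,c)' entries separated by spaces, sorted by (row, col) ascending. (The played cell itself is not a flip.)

Dir NW: first cell 'W' (not opp) -> no flip
Dir N: first cell 'W' (not opp) -> no flip
Dir NE: first cell 'W' (not opp) -> no flip
Dir W: first cell '.' (not opp) -> no flip
Dir E: first cell 'W' (not opp) -> no flip
Dir SW: first cell '.' (not opp) -> no flip
Dir S: first cell '.' (not opp) -> no flip
Dir SE: opp run (4,2) capped by W -> flip

Answer: (4,2)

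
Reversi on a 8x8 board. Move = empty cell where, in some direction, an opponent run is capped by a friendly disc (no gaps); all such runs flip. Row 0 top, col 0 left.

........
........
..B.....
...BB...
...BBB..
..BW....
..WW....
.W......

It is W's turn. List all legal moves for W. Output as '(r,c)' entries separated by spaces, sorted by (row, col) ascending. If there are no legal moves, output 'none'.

(1,1): no bracket -> illegal
(1,2): no bracket -> illegal
(1,3): no bracket -> illegal
(2,1): no bracket -> illegal
(2,3): flips 2 -> legal
(2,4): no bracket -> illegal
(2,5): no bracket -> illegal
(3,1): no bracket -> illegal
(3,2): no bracket -> illegal
(3,5): flips 1 -> legal
(3,6): no bracket -> illegal
(4,1): flips 1 -> legal
(4,2): flips 1 -> legal
(4,6): no bracket -> illegal
(5,1): flips 1 -> legal
(5,4): no bracket -> illegal
(5,5): no bracket -> illegal
(5,6): no bracket -> illegal
(6,1): no bracket -> illegal

Answer: (2,3) (3,5) (4,1) (4,2) (5,1)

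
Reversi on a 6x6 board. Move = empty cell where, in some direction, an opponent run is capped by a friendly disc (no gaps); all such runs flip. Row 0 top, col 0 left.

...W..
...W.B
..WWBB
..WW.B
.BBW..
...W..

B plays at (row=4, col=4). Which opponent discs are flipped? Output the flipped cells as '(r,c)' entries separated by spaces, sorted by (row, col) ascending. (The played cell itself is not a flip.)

Dir NW: opp run (3,3) (2,2), next='.' -> no flip
Dir N: first cell '.' (not opp) -> no flip
Dir NE: first cell 'B' (not opp) -> no flip
Dir W: opp run (4,3) capped by B -> flip
Dir E: first cell '.' (not opp) -> no flip
Dir SW: opp run (5,3), next=edge -> no flip
Dir S: first cell '.' (not opp) -> no flip
Dir SE: first cell '.' (not opp) -> no flip

Answer: (4,3)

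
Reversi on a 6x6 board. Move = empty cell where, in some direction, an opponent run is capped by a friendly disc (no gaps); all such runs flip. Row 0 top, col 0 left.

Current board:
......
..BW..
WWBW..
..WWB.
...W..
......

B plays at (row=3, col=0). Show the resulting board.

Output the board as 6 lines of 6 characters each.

Place B at (3,0); scan 8 dirs for brackets.
Dir NW: edge -> no flip
Dir N: opp run (2,0), next='.' -> no flip
Dir NE: opp run (2,1) capped by B -> flip
Dir W: edge -> no flip
Dir E: first cell '.' (not opp) -> no flip
Dir SW: edge -> no flip
Dir S: first cell '.' (not opp) -> no flip
Dir SE: first cell '.' (not opp) -> no flip
All flips: (2,1)

Answer: ......
..BW..
WBBW..
B.WWB.
...W..
......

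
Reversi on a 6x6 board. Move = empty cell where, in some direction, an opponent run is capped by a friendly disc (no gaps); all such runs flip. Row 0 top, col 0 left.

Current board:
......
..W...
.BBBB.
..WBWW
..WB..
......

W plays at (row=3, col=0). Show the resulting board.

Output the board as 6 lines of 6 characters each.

Place W at (3,0); scan 8 dirs for brackets.
Dir NW: edge -> no flip
Dir N: first cell '.' (not opp) -> no flip
Dir NE: opp run (2,1) capped by W -> flip
Dir W: edge -> no flip
Dir E: first cell '.' (not opp) -> no flip
Dir SW: edge -> no flip
Dir S: first cell '.' (not opp) -> no flip
Dir SE: first cell '.' (not opp) -> no flip
All flips: (2,1)

Answer: ......
..W...
.WBBB.
W.WBWW
..WB..
......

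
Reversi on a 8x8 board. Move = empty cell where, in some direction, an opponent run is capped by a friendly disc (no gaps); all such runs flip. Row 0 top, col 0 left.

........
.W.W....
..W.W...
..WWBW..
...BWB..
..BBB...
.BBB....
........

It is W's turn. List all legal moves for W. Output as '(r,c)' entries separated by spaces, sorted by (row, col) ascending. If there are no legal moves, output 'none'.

Answer: (4,2) (4,6) (5,5) (6,4) (6,5) (7,1) (7,3)

Derivation:
(2,3): no bracket -> illegal
(2,5): no bracket -> illegal
(3,6): no bracket -> illegal
(4,1): no bracket -> illegal
(4,2): flips 1 -> legal
(4,6): flips 1 -> legal
(5,0): no bracket -> illegal
(5,1): no bracket -> illegal
(5,5): flips 1 -> legal
(5,6): no bracket -> illegal
(6,0): no bracket -> illegal
(6,4): flips 1 -> legal
(6,5): flips 2 -> legal
(7,0): no bracket -> illegal
(7,1): flips 2 -> legal
(7,2): no bracket -> illegal
(7,3): flips 3 -> legal
(7,4): no bracket -> illegal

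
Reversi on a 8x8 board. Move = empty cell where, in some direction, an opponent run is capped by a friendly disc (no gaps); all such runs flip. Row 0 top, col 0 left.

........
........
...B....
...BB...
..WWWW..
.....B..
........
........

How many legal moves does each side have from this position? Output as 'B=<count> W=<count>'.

-- B to move --
(3,1): no bracket -> illegal
(3,2): no bracket -> illegal
(3,5): flips 1 -> legal
(3,6): no bracket -> illegal
(4,1): no bracket -> illegal
(4,6): no bracket -> illegal
(5,1): flips 1 -> legal
(5,2): flips 1 -> legal
(5,3): flips 1 -> legal
(5,4): flips 1 -> legal
(5,6): flips 1 -> legal
B mobility = 6
-- W to move --
(1,2): flips 2 -> legal
(1,3): flips 2 -> legal
(1,4): no bracket -> illegal
(2,2): flips 1 -> legal
(2,4): flips 2 -> legal
(2,5): flips 1 -> legal
(3,2): no bracket -> illegal
(3,5): no bracket -> illegal
(4,6): no bracket -> illegal
(5,4): no bracket -> illegal
(5,6): no bracket -> illegal
(6,4): no bracket -> illegal
(6,5): flips 1 -> legal
(6,6): flips 1 -> legal
W mobility = 7

Answer: B=6 W=7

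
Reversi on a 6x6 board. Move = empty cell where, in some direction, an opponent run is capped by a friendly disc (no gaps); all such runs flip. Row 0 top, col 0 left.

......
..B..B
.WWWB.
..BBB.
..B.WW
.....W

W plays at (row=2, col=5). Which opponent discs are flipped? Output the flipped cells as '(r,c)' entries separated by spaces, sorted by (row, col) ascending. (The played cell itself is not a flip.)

Dir NW: first cell '.' (not opp) -> no flip
Dir N: opp run (1,5), next='.' -> no flip
Dir NE: edge -> no flip
Dir W: opp run (2,4) capped by W -> flip
Dir E: edge -> no flip
Dir SW: opp run (3,4), next='.' -> no flip
Dir S: first cell '.' (not opp) -> no flip
Dir SE: edge -> no flip

Answer: (2,4)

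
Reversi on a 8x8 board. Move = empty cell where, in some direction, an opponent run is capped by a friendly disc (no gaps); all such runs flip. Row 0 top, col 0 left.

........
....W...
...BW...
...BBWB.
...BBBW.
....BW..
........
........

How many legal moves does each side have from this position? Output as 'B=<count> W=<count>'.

-- B to move --
(0,3): no bracket -> illegal
(0,4): flips 2 -> legal
(0,5): flips 1 -> legal
(1,3): no bracket -> illegal
(1,5): flips 1 -> legal
(2,5): flips 2 -> legal
(2,6): flips 1 -> legal
(3,7): no bracket -> illegal
(4,7): flips 1 -> legal
(5,6): flips 2 -> legal
(5,7): no bracket -> illegal
(6,4): no bracket -> illegal
(6,5): flips 1 -> legal
(6,6): flips 1 -> legal
B mobility = 9
-- W to move --
(1,2): no bracket -> illegal
(1,3): no bracket -> illegal
(2,2): flips 3 -> legal
(2,5): no bracket -> illegal
(2,6): flips 1 -> legal
(2,7): no bracket -> illegal
(3,2): flips 3 -> legal
(3,7): flips 1 -> legal
(4,2): flips 4 -> legal
(4,7): no bracket -> illegal
(5,2): no bracket -> illegal
(5,3): flips 2 -> legal
(5,6): no bracket -> illegal
(6,3): no bracket -> illegal
(6,4): flips 3 -> legal
(6,5): no bracket -> illegal
W mobility = 7

Answer: B=9 W=7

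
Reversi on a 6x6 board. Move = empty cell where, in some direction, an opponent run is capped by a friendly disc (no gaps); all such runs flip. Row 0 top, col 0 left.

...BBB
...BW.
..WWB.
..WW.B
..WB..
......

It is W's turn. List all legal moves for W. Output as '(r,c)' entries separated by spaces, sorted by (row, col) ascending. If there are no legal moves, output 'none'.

(0,2): no bracket -> illegal
(1,2): flips 1 -> legal
(1,5): flips 1 -> legal
(2,5): flips 1 -> legal
(3,4): flips 1 -> legal
(4,4): flips 1 -> legal
(4,5): no bracket -> illegal
(5,2): no bracket -> illegal
(5,3): flips 1 -> legal
(5,4): flips 1 -> legal

Answer: (1,2) (1,5) (2,5) (3,4) (4,4) (5,3) (5,4)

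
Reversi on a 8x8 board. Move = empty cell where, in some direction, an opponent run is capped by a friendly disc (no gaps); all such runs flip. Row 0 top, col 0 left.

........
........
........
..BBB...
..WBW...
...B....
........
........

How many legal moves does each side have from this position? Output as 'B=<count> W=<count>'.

-- B to move --
(3,1): flips 1 -> legal
(3,5): flips 1 -> legal
(4,1): flips 1 -> legal
(4,5): flips 1 -> legal
(5,1): flips 1 -> legal
(5,2): flips 1 -> legal
(5,4): flips 1 -> legal
(5,5): flips 1 -> legal
B mobility = 8
-- W to move --
(2,1): no bracket -> illegal
(2,2): flips 2 -> legal
(2,3): no bracket -> illegal
(2,4): flips 2 -> legal
(2,5): no bracket -> illegal
(3,1): no bracket -> illegal
(3,5): no bracket -> illegal
(4,1): no bracket -> illegal
(4,5): no bracket -> illegal
(5,2): no bracket -> illegal
(5,4): no bracket -> illegal
(6,2): flips 1 -> legal
(6,3): no bracket -> illegal
(6,4): flips 1 -> legal
W mobility = 4

Answer: B=8 W=4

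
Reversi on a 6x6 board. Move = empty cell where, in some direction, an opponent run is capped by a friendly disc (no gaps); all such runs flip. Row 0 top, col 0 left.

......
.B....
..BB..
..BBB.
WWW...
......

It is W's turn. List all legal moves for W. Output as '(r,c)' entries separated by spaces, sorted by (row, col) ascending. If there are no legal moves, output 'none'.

(0,0): no bracket -> illegal
(0,1): no bracket -> illegal
(0,2): no bracket -> illegal
(1,0): no bracket -> illegal
(1,2): flips 2 -> legal
(1,3): no bracket -> illegal
(1,4): flips 2 -> legal
(2,0): no bracket -> illegal
(2,1): no bracket -> illegal
(2,4): flips 1 -> legal
(2,5): no bracket -> illegal
(3,1): no bracket -> illegal
(3,5): no bracket -> illegal
(4,3): no bracket -> illegal
(4,4): no bracket -> illegal
(4,5): no bracket -> illegal

Answer: (1,2) (1,4) (2,4)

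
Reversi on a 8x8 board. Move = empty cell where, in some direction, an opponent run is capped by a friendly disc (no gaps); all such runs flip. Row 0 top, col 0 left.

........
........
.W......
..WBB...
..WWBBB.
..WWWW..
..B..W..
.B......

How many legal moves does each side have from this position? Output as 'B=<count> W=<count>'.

-- B to move --
(1,0): no bracket -> illegal
(1,1): no bracket -> illegal
(1,2): no bracket -> illegal
(2,0): no bracket -> illegal
(2,2): flips 3 -> legal
(2,3): no bracket -> illegal
(3,0): no bracket -> illegal
(3,1): flips 1 -> legal
(4,1): flips 2 -> legal
(5,1): flips 1 -> legal
(5,6): no bracket -> illegal
(6,1): flips 2 -> legal
(6,3): flips 3 -> legal
(6,4): flips 2 -> legal
(6,6): flips 1 -> legal
(7,4): no bracket -> illegal
(7,5): flips 2 -> legal
(7,6): no bracket -> illegal
B mobility = 9
-- W to move --
(2,2): flips 2 -> legal
(2,3): flips 1 -> legal
(2,4): flips 3 -> legal
(2,5): flips 1 -> legal
(3,5): flips 4 -> legal
(3,6): flips 1 -> legal
(3,7): flips 1 -> legal
(4,7): flips 3 -> legal
(5,1): no bracket -> illegal
(5,6): no bracket -> illegal
(5,7): no bracket -> illegal
(6,0): no bracket -> illegal
(6,1): no bracket -> illegal
(6,3): no bracket -> illegal
(7,0): no bracket -> illegal
(7,2): flips 1 -> legal
(7,3): no bracket -> illegal
W mobility = 9

Answer: B=9 W=9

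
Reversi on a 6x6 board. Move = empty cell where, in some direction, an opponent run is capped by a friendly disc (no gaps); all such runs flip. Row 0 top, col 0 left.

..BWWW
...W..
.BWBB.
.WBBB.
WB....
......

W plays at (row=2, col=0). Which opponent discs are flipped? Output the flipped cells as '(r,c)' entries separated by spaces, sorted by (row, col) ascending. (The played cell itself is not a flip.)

Answer: (2,1)

Derivation:
Dir NW: edge -> no flip
Dir N: first cell '.' (not opp) -> no flip
Dir NE: first cell '.' (not opp) -> no flip
Dir W: edge -> no flip
Dir E: opp run (2,1) capped by W -> flip
Dir SW: edge -> no flip
Dir S: first cell '.' (not opp) -> no flip
Dir SE: first cell 'W' (not opp) -> no flip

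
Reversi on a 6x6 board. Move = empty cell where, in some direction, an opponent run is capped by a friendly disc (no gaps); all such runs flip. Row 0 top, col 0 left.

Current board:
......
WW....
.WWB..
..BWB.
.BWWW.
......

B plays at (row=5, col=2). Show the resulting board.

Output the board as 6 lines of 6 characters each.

Place B at (5,2); scan 8 dirs for brackets.
Dir NW: first cell 'B' (not opp) -> no flip
Dir N: opp run (4,2) capped by B -> flip
Dir NE: opp run (4,3) capped by B -> flip
Dir W: first cell '.' (not opp) -> no flip
Dir E: first cell '.' (not opp) -> no flip
Dir SW: edge -> no flip
Dir S: edge -> no flip
Dir SE: edge -> no flip
All flips: (4,2) (4,3)

Answer: ......
WW....
.WWB..
..BWB.
.BBBW.
..B...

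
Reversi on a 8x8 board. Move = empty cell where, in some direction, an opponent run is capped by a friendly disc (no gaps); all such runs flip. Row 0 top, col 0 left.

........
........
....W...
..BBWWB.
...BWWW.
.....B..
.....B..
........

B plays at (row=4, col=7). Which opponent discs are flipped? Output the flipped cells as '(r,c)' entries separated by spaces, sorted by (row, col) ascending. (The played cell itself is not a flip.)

Dir NW: first cell 'B' (not opp) -> no flip
Dir N: first cell '.' (not opp) -> no flip
Dir NE: edge -> no flip
Dir W: opp run (4,6) (4,5) (4,4) capped by B -> flip
Dir E: edge -> no flip
Dir SW: first cell '.' (not opp) -> no flip
Dir S: first cell '.' (not opp) -> no flip
Dir SE: edge -> no flip

Answer: (4,4) (4,5) (4,6)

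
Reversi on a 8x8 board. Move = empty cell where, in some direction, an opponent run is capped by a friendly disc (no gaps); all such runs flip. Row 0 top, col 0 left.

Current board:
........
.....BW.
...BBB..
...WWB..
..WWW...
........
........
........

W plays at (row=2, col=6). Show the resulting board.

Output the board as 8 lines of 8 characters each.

Place W at (2,6); scan 8 dirs for brackets.
Dir NW: opp run (1,5), next='.' -> no flip
Dir N: first cell 'W' (not opp) -> no flip
Dir NE: first cell '.' (not opp) -> no flip
Dir W: opp run (2,5) (2,4) (2,3), next='.' -> no flip
Dir E: first cell '.' (not opp) -> no flip
Dir SW: opp run (3,5) capped by W -> flip
Dir S: first cell '.' (not opp) -> no flip
Dir SE: first cell '.' (not opp) -> no flip
All flips: (3,5)

Answer: ........
.....BW.
...BBBW.
...WWW..
..WWW...
........
........
........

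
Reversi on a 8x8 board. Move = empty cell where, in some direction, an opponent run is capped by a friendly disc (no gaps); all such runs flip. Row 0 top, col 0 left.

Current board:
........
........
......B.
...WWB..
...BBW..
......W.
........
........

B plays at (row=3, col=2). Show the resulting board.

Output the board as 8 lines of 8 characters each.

Place B at (3,2); scan 8 dirs for brackets.
Dir NW: first cell '.' (not opp) -> no flip
Dir N: first cell '.' (not opp) -> no flip
Dir NE: first cell '.' (not opp) -> no flip
Dir W: first cell '.' (not opp) -> no flip
Dir E: opp run (3,3) (3,4) capped by B -> flip
Dir SW: first cell '.' (not opp) -> no flip
Dir S: first cell '.' (not opp) -> no flip
Dir SE: first cell 'B' (not opp) -> no flip
All flips: (3,3) (3,4)

Answer: ........
........
......B.
..BBBB..
...BBW..
......W.
........
........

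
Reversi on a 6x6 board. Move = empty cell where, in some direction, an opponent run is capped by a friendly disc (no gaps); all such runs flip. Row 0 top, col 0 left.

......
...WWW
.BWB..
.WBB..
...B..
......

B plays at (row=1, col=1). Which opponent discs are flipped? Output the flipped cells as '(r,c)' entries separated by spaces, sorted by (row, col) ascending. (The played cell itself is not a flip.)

Answer: (2,2)

Derivation:
Dir NW: first cell '.' (not opp) -> no flip
Dir N: first cell '.' (not opp) -> no flip
Dir NE: first cell '.' (not opp) -> no flip
Dir W: first cell '.' (not opp) -> no flip
Dir E: first cell '.' (not opp) -> no flip
Dir SW: first cell '.' (not opp) -> no flip
Dir S: first cell 'B' (not opp) -> no flip
Dir SE: opp run (2,2) capped by B -> flip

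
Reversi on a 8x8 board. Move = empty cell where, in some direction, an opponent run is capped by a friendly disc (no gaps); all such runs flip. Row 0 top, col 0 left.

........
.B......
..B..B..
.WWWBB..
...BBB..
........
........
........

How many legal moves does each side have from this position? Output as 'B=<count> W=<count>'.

-- B to move --
(2,0): no bracket -> illegal
(2,1): flips 1 -> legal
(2,3): flips 1 -> legal
(2,4): no bracket -> illegal
(3,0): flips 3 -> legal
(4,0): flips 1 -> legal
(4,1): no bracket -> illegal
(4,2): flips 1 -> legal
B mobility = 5
-- W to move --
(0,0): flips 2 -> legal
(0,1): no bracket -> illegal
(0,2): no bracket -> illegal
(1,0): no bracket -> illegal
(1,2): flips 1 -> legal
(1,3): flips 1 -> legal
(1,4): no bracket -> illegal
(1,5): no bracket -> illegal
(1,6): no bracket -> illegal
(2,0): no bracket -> illegal
(2,1): no bracket -> illegal
(2,3): no bracket -> illegal
(2,4): no bracket -> illegal
(2,6): no bracket -> illegal
(3,6): flips 2 -> legal
(4,2): no bracket -> illegal
(4,6): no bracket -> illegal
(5,2): no bracket -> illegal
(5,3): flips 1 -> legal
(5,4): flips 1 -> legal
(5,5): flips 1 -> legal
(5,6): no bracket -> illegal
W mobility = 7

Answer: B=5 W=7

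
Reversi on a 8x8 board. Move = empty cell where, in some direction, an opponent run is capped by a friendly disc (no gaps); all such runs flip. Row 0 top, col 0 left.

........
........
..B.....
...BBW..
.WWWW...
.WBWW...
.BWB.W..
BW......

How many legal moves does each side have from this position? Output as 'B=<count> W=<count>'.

-- B to move --
(2,4): no bracket -> illegal
(2,5): no bracket -> illegal
(2,6): no bracket -> illegal
(3,0): flips 1 -> legal
(3,1): flips 2 -> legal
(3,2): flips 1 -> legal
(3,6): flips 1 -> legal
(4,0): no bracket -> illegal
(4,5): flips 1 -> legal
(4,6): no bracket -> illegal
(5,0): flips 1 -> legal
(5,5): flips 3 -> legal
(5,6): no bracket -> illegal
(6,0): flips 2 -> legal
(6,4): flips 2 -> legal
(6,6): no bracket -> illegal
(7,2): flips 2 -> legal
(7,3): no bracket -> illegal
(7,4): no bracket -> illegal
(7,5): no bracket -> illegal
(7,6): no bracket -> illegal
B mobility = 10
-- W to move --
(1,1): flips 2 -> legal
(1,2): no bracket -> illegal
(1,3): no bracket -> illegal
(2,1): no bracket -> illegal
(2,3): flips 1 -> legal
(2,4): flips 2 -> legal
(2,5): flips 1 -> legal
(3,1): no bracket -> illegal
(3,2): flips 2 -> legal
(4,5): no bracket -> illegal
(5,0): no bracket -> illegal
(6,0): flips 1 -> legal
(6,4): flips 1 -> legal
(7,2): flips 1 -> legal
(7,3): flips 1 -> legal
(7,4): flips 2 -> legal
W mobility = 10

Answer: B=10 W=10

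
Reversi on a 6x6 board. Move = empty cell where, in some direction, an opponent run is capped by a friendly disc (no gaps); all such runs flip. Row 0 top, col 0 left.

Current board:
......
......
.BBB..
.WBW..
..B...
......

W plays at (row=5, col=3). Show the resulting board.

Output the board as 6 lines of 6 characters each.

Place W at (5,3); scan 8 dirs for brackets.
Dir NW: opp run (4,2) capped by W -> flip
Dir N: first cell '.' (not opp) -> no flip
Dir NE: first cell '.' (not opp) -> no flip
Dir W: first cell '.' (not opp) -> no flip
Dir E: first cell '.' (not opp) -> no flip
Dir SW: edge -> no flip
Dir S: edge -> no flip
Dir SE: edge -> no flip
All flips: (4,2)

Answer: ......
......
.BBB..
.WBW..
..W...
...W..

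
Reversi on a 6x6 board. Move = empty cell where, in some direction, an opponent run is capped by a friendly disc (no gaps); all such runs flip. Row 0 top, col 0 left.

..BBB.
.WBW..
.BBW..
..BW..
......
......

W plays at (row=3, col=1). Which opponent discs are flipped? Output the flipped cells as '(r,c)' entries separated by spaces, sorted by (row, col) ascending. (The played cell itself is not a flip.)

Answer: (2,1) (2,2) (3,2)

Derivation:
Dir NW: first cell '.' (not opp) -> no flip
Dir N: opp run (2,1) capped by W -> flip
Dir NE: opp run (2,2) capped by W -> flip
Dir W: first cell '.' (not opp) -> no flip
Dir E: opp run (3,2) capped by W -> flip
Dir SW: first cell '.' (not opp) -> no flip
Dir S: first cell '.' (not opp) -> no flip
Dir SE: first cell '.' (not opp) -> no flip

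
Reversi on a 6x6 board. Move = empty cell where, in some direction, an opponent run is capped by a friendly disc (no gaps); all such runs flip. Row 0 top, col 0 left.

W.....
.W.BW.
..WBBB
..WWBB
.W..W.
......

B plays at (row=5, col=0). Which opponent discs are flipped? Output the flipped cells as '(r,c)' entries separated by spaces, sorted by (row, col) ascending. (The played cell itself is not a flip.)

Answer: (3,2) (4,1)

Derivation:
Dir NW: edge -> no flip
Dir N: first cell '.' (not opp) -> no flip
Dir NE: opp run (4,1) (3,2) capped by B -> flip
Dir W: edge -> no flip
Dir E: first cell '.' (not opp) -> no flip
Dir SW: edge -> no flip
Dir S: edge -> no flip
Dir SE: edge -> no flip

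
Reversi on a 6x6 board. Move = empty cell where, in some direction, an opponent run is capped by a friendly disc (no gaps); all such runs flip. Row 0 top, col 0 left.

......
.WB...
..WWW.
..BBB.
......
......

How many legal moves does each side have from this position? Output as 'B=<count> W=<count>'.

-- B to move --
(0,0): flips 2 -> legal
(0,1): no bracket -> illegal
(0,2): no bracket -> illegal
(1,0): flips 1 -> legal
(1,3): flips 1 -> legal
(1,4): flips 2 -> legal
(1,5): flips 1 -> legal
(2,0): no bracket -> illegal
(2,1): no bracket -> illegal
(2,5): no bracket -> illegal
(3,1): no bracket -> illegal
(3,5): no bracket -> illegal
B mobility = 5
-- W to move --
(0,1): flips 1 -> legal
(0,2): flips 1 -> legal
(0,3): no bracket -> illegal
(1,3): flips 1 -> legal
(2,1): no bracket -> illegal
(2,5): no bracket -> illegal
(3,1): no bracket -> illegal
(3,5): no bracket -> illegal
(4,1): flips 1 -> legal
(4,2): flips 2 -> legal
(4,3): flips 1 -> legal
(4,4): flips 2 -> legal
(4,5): flips 1 -> legal
W mobility = 8

Answer: B=5 W=8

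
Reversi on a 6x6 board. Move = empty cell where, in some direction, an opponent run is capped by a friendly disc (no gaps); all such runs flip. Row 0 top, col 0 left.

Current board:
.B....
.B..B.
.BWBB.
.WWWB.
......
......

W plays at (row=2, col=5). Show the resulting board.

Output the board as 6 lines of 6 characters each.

Place W at (2,5); scan 8 dirs for brackets.
Dir NW: opp run (1,4), next='.' -> no flip
Dir N: first cell '.' (not opp) -> no flip
Dir NE: edge -> no flip
Dir W: opp run (2,4) (2,3) capped by W -> flip
Dir E: edge -> no flip
Dir SW: opp run (3,4), next='.' -> no flip
Dir S: first cell '.' (not opp) -> no flip
Dir SE: edge -> no flip
All flips: (2,3) (2,4)

Answer: .B....
.B..B.
.BWWWW
.WWWB.
......
......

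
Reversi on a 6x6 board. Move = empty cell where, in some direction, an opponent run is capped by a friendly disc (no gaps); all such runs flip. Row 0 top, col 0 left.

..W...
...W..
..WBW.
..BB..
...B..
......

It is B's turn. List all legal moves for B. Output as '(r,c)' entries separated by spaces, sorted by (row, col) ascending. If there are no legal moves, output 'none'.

(0,1): no bracket -> illegal
(0,3): flips 1 -> legal
(0,4): no bracket -> illegal
(1,1): flips 1 -> legal
(1,2): flips 1 -> legal
(1,4): no bracket -> illegal
(1,5): flips 1 -> legal
(2,1): flips 1 -> legal
(2,5): flips 1 -> legal
(3,1): no bracket -> illegal
(3,4): no bracket -> illegal
(3,5): no bracket -> illegal

Answer: (0,3) (1,1) (1,2) (1,5) (2,1) (2,5)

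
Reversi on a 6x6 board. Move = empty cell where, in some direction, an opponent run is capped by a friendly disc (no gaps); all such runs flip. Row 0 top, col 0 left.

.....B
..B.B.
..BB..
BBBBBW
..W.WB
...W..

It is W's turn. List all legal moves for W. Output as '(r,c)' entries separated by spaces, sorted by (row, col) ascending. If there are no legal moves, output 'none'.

(0,1): no bracket -> illegal
(0,2): flips 3 -> legal
(0,3): no bracket -> illegal
(0,4): no bracket -> illegal
(1,1): flips 2 -> legal
(1,3): no bracket -> illegal
(1,5): no bracket -> illegal
(2,0): flips 1 -> legal
(2,1): no bracket -> illegal
(2,4): flips 2 -> legal
(2,5): no bracket -> illegal
(4,0): no bracket -> illegal
(4,1): no bracket -> illegal
(4,3): no bracket -> illegal
(5,4): no bracket -> illegal
(5,5): flips 1 -> legal

Answer: (0,2) (1,1) (2,0) (2,4) (5,5)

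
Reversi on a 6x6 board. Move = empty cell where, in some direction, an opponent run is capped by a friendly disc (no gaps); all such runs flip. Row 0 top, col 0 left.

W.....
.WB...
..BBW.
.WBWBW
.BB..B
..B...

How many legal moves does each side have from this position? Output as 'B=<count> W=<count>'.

Answer: B=10 W=6

Derivation:
-- B to move --
(0,1): no bracket -> illegal
(0,2): no bracket -> illegal
(1,0): flips 1 -> legal
(1,3): no bracket -> illegal
(1,4): flips 1 -> legal
(1,5): flips 2 -> legal
(2,0): flips 1 -> legal
(2,1): flips 1 -> legal
(2,5): flips 2 -> legal
(3,0): flips 1 -> legal
(4,0): flips 1 -> legal
(4,3): flips 1 -> legal
(4,4): flips 1 -> legal
B mobility = 10
-- W to move --
(0,1): no bracket -> illegal
(0,2): no bracket -> illegal
(0,3): no bracket -> illegal
(1,3): flips 3 -> legal
(1,4): no bracket -> illegal
(2,1): flips 2 -> legal
(2,5): no bracket -> illegal
(3,0): no bracket -> illegal
(4,0): no bracket -> illegal
(4,3): no bracket -> illegal
(4,4): flips 1 -> legal
(5,0): no bracket -> illegal
(5,1): flips 2 -> legal
(5,3): flips 1 -> legal
(5,4): no bracket -> illegal
(5,5): flips 1 -> legal
W mobility = 6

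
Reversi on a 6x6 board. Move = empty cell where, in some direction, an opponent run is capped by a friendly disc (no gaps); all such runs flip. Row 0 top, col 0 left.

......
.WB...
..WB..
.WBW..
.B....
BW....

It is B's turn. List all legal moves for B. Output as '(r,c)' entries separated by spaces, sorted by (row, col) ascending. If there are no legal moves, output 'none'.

Answer: (1,0) (2,1) (3,0) (3,4) (4,3) (5,2)

Derivation:
(0,0): no bracket -> illegal
(0,1): no bracket -> illegal
(0,2): no bracket -> illegal
(1,0): flips 1 -> legal
(1,3): no bracket -> illegal
(2,0): no bracket -> illegal
(2,1): flips 2 -> legal
(2,4): no bracket -> illegal
(3,0): flips 1 -> legal
(3,4): flips 1 -> legal
(4,0): no bracket -> illegal
(4,2): no bracket -> illegal
(4,3): flips 1 -> legal
(4,4): no bracket -> illegal
(5,2): flips 1 -> legal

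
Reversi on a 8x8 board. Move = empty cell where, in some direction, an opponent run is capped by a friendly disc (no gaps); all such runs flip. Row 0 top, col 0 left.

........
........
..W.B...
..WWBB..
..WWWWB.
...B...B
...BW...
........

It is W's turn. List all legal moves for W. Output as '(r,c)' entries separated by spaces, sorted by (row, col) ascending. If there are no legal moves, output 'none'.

Answer: (1,4) (1,5) (2,3) (2,5) (2,6) (3,6) (4,7) (6,2) (7,3)

Derivation:
(1,3): no bracket -> illegal
(1,4): flips 2 -> legal
(1,5): flips 1 -> legal
(2,3): flips 1 -> legal
(2,5): flips 2 -> legal
(2,6): flips 1 -> legal
(3,6): flips 2 -> legal
(3,7): no bracket -> illegal
(4,7): flips 1 -> legal
(5,2): no bracket -> illegal
(5,4): no bracket -> illegal
(5,5): no bracket -> illegal
(5,6): no bracket -> illegal
(6,2): flips 2 -> legal
(6,6): no bracket -> illegal
(6,7): no bracket -> illegal
(7,2): no bracket -> illegal
(7,3): flips 2 -> legal
(7,4): no bracket -> illegal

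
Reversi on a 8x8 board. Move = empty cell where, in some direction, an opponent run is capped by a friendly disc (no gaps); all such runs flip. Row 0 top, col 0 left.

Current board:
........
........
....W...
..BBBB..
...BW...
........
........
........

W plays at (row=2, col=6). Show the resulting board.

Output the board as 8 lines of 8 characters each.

Place W at (2,6); scan 8 dirs for brackets.
Dir NW: first cell '.' (not opp) -> no flip
Dir N: first cell '.' (not opp) -> no flip
Dir NE: first cell '.' (not opp) -> no flip
Dir W: first cell '.' (not opp) -> no flip
Dir E: first cell '.' (not opp) -> no flip
Dir SW: opp run (3,5) capped by W -> flip
Dir S: first cell '.' (not opp) -> no flip
Dir SE: first cell '.' (not opp) -> no flip
All flips: (3,5)

Answer: ........
........
....W.W.
..BBBW..
...BW...
........
........
........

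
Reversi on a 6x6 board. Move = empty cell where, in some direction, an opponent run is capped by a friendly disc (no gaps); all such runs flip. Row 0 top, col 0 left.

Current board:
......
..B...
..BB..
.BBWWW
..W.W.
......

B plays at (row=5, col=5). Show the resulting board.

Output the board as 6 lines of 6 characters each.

Answer: ......
..B...
..BB..
.BBBWW
..W.B.
.....B

Derivation:
Place B at (5,5); scan 8 dirs for brackets.
Dir NW: opp run (4,4) (3,3) capped by B -> flip
Dir N: first cell '.' (not opp) -> no flip
Dir NE: edge -> no flip
Dir W: first cell '.' (not opp) -> no flip
Dir E: edge -> no flip
Dir SW: edge -> no flip
Dir S: edge -> no flip
Dir SE: edge -> no flip
All flips: (3,3) (4,4)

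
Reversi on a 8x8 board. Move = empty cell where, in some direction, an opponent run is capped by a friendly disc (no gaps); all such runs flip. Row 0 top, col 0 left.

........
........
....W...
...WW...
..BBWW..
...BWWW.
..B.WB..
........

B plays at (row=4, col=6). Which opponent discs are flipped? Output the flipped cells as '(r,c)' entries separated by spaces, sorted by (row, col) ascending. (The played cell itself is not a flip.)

Answer: (4,4) (4,5)

Derivation:
Dir NW: first cell '.' (not opp) -> no flip
Dir N: first cell '.' (not opp) -> no flip
Dir NE: first cell '.' (not opp) -> no flip
Dir W: opp run (4,5) (4,4) capped by B -> flip
Dir E: first cell '.' (not opp) -> no flip
Dir SW: opp run (5,5) (6,4), next='.' -> no flip
Dir S: opp run (5,6), next='.' -> no flip
Dir SE: first cell '.' (not opp) -> no flip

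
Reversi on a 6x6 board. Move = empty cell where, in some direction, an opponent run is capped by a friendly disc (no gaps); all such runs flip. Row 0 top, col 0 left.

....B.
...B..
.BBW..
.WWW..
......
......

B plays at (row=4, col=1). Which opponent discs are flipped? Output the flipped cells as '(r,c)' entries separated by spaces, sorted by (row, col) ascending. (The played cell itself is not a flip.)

Dir NW: first cell '.' (not opp) -> no flip
Dir N: opp run (3,1) capped by B -> flip
Dir NE: opp run (3,2) (2,3), next='.' -> no flip
Dir W: first cell '.' (not opp) -> no flip
Dir E: first cell '.' (not opp) -> no flip
Dir SW: first cell '.' (not opp) -> no flip
Dir S: first cell '.' (not opp) -> no flip
Dir SE: first cell '.' (not opp) -> no flip

Answer: (3,1)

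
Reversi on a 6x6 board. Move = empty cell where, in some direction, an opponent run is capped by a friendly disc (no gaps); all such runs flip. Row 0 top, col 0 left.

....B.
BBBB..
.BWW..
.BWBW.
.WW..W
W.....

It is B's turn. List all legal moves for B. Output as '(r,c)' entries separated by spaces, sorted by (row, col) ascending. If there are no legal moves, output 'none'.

(1,4): no bracket -> illegal
(2,4): flips 2 -> legal
(2,5): no bracket -> illegal
(3,0): no bracket -> illegal
(3,5): flips 1 -> legal
(4,0): no bracket -> illegal
(4,3): flips 1 -> legal
(4,4): no bracket -> illegal
(5,1): flips 2 -> legal
(5,2): flips 3 -> legal
(5,3): flips 1 -> legal
(5,4): no bracket -> illegal
(5,5): no bracket -> illegal

Answer: (2,4) (3,5) (4,3) (5,1) (5,2) (5,3)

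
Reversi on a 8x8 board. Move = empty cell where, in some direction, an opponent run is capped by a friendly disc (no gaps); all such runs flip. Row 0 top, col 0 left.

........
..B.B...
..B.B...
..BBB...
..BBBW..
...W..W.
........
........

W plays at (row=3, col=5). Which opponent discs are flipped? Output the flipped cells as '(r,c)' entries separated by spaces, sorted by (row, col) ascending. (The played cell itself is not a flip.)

Dir NW: opp run (2,4), next='.' -> no flip
Dir N: first cell '.' (not opp) -> no flip
Dir NE: first cell '.' (not opp) -> no flip
Dir W: opp run (3,4) (3,3) (3,2), next='.' -> no flip
Dir E: first cell '.' (not opp) -> no flip
Dir SW: opp run (4,4) capped by W -> flip
Dir S: first cell 'W' (not opp) -> no flip
Dir SE: first cell '.' (not opp) -> no flip

Answer: (4,4)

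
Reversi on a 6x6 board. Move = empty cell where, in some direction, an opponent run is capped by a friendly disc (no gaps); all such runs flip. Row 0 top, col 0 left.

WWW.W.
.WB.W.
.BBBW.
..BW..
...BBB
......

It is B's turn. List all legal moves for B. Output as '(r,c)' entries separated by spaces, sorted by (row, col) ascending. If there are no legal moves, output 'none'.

Answer: (0,5) (1,0) (2,5) (3,4)

Derivation:
(0,3): no bracket -> illegal
(0,5): flips 1 -> legal
(1,0): flips 1 -> legal
(1,3): no bracket -> illegal
(1,5): no bracket -> illegal
(2,0): no bracket -> illegal
(2,5): flips 1 -> legal
(3,4): flips 1 -> legal
(3,5): no bracket -> illegal
(4,2): no bracket -> illegal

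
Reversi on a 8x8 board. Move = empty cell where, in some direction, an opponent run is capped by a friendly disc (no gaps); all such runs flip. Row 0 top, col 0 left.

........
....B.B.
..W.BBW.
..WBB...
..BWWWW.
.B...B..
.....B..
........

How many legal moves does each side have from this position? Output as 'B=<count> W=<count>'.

-- B to move --
(1,1): flips 1 -> legal
(1,2): flips 2 -> legal
(1,3): no bracket -> illegal
(1,5): no bracket -> illegal
(1,7): no bracket -> illegal
(2,1): no bracket -> illegal
(2,3): no bracket -> illegal
(2,7): flips 1 -> legal
(3,1): flips 1 -> legal
(3,5): flips 1 -> legal
(3,6): flips 1 -> legal
(3,7): flips 1 -> legal
(4,1): no bracket -> illegal
(4,7): flips 4 -> legal
(5,2): flips 1 -> legal
(5,3): flips 1 -> legal
(5,4): flips 1 -> legal
(5,6): flips 1 -> legal
(5,7): no bracket -> illegal
B mobility = 12
-- W to move --
(0,3): no bracket -> illegal
(0,4): flips 3 -> legal
(0,5): no bracket -> illegal
(0,6): flips 1 -> legal
(0,7): flips 3 -> legal
(1,3): no bracket -> illegal
(1,5): no bracket -> illegal
(1,7): no bracket -> illegal
(2,3): flips 4 -> legal
(2,7): no bracket -> illegal
(3,1): no bracket -> illegal
(3,5): flips 2 -> legal
(3,6): no bracket -> illegal
(4,0): no bracket -> illegal
(4,1): flips 1 -> legal
(5,0): no bracket -> illegal
(5,2): flips 1 -> legal
(5,3): no bracket -> illegal
(5,4): no bracket -> illegal
(5,6): no bracket -> illegal
(6,0): no bracket -> illegal
(6,1): no bracket -> illegal
(6,2): no bracket -> illegal
(6,4): flips 1 -> legal
(6,6): flips 1 -> legal
(7,4): no bracket -> illegal
(7,5): flips 2 -> legal
(7,6): no bracket -> illegal
W mobility = 10

Answer: B=12 W=10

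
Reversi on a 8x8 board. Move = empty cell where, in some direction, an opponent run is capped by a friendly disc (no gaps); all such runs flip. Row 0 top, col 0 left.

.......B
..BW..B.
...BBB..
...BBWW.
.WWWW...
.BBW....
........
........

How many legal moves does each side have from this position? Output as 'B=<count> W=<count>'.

Answer: B=13 W=10

Derivation:
-- B to move --
(0,2): flips 1 -> legal
(0,3): flips 1 -> legal
(0,4): no bracket -> illegal
(1,4): flips 1 -> legal
(2,2): no bracket -> illegal
(2,6): no bracket -> illegal
(2,7): no bracket -> illegal
(3,0): flips 1 -> legal
(3,1): flips 1 -> legal
(3,2): flips 1 -> legal
(3,7): flips 2 -> legal
(4,0): no bracket -> illegal
(4,5): flips 1 -> legal
(4,6): flips 1 -> legal
(4,7): flips 1 -> legal
(5,0): no bracket -> illegal
(5,4): flips 2 -> legal
(5,5): flips 1 -> legal
(6,2): no bracket -> illegal
(6,3): flips 2 -> legal
(6,4): no bracket -> illegal
B mobility = 13
-- W to move --
(0,1): no bracket -> illegal
(0,2): no bracket -> illegal
(0,3): no bracket -> illegal
(0,5): no bracket -> illegal
(0,6): no bracket -> illegal
(1,1): flips 1 -> legal
(1,4): flips 3 -> legal
(1,5): flips 3 -> legal
(1,7): no bracket -> illegal
(2,1): no bracket -> illegal
(2,2): flips 1 -> legal
(2,6): no bracket -> illegal
(2,7): no bracket -> illegal
(3,2): flips 2 -> legal
(4,0): no bracket -> illegal
(4,5): no bracket -> illegal
(5,0): flips 2 -> legal
(6,0): flips 1 -> legal
(6,1): flips 2 -> legal
(6,2): flips 1 -> legal
(6,3): flips 1 -> legal
W mobility = 10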